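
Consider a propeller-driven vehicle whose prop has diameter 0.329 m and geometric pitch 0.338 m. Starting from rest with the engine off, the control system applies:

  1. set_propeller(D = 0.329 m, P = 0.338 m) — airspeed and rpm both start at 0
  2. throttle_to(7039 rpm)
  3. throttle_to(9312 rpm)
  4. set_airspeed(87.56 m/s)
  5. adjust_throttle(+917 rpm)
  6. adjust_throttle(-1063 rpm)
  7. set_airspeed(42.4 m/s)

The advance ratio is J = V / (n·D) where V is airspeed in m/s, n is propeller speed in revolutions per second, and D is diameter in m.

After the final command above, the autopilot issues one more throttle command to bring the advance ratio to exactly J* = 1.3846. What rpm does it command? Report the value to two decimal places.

set_propeller: D = 0.329 m, P = 0.338 m (p = P/D = 1.027356); state ← (V=0, rpm=0)
throttle_to(7039): rpm ← 7039
throttle_to(9312): rpm ← 9312
set_airspeed(87.56): V ← 87.56 m/s
adjust_throttle(+917): rpm ← 9312 +917 = 10229
adjust_throttle(-1063): rpm ← 10229 -1063 = 9166
set_airspeed(42.4): V ← 42.4 m/s
final state: V = 42.4 m/s, rpm = 9166 → n = rpm/60 = 152.766667 rev/s
target J* = 1.3846; solve J* = V/(n·D) for n: n = V/(J*·D) = 42.4/(1.3846 × 0.329) = 93.077697 rev/s
rpm = 60·n = 5584.661849

rpm = 5584.66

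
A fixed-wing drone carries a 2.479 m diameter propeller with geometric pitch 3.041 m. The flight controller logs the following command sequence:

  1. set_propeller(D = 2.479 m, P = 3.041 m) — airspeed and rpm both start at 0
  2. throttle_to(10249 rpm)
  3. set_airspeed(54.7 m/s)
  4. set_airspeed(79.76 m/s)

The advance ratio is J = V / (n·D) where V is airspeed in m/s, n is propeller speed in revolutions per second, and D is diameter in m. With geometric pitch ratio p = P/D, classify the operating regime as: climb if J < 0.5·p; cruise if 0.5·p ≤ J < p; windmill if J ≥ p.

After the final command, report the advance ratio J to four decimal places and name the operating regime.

J = 0.1884, regime = climb

set_propeller: D = 2.479 m, P = 3.041 m (p = P/D = 1.226704); state ← (V=0, rpm=0)
throttle_to(10249): rpm ← 10249
set_airspeed(54.7): V ← 54.7 m/s
set_airspeed(79.76): V ← 79.76 m/s
final state: V = 79.76 m/s, rpm = 10249 → n = rpm/60 = 170.816667 rev/s
J = V / (n·D) = 79.76 / (170.816667 × 2.479) = 0.188356
regime bands: climb J<0.6134 | cruise [0.6134, 1.2267) | windmill J≥1.2267
J = 0.1884 → climb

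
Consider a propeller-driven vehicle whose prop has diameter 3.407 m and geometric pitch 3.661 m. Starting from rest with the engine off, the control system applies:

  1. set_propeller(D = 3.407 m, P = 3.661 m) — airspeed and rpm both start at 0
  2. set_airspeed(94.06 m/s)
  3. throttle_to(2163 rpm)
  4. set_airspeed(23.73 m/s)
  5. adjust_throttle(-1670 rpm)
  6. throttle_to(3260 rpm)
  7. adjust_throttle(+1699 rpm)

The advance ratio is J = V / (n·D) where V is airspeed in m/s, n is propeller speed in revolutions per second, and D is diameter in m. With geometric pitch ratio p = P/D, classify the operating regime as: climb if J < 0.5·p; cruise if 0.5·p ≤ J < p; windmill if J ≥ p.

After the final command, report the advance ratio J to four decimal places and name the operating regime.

set_propeller: D = 3.407 m, P = 3.661 m (p = P/D = 1.074552); state ← (V=0, rpm=0)
set_airspeed(94.06): V ← 94.06 m/s
throttle_to(2163): rpm ← 2163
set_airspeed(23.73): V ← 23.73 m/s
adjust_throttle(-1670): rpm ← 2163 -1670 = 493
throttle_to(3260): rpm ← 3260
adjust_throttle(+1699): rpm ← 3260 +1699 = 4959
final state: V = 23.73 m/s, rpm = 4959 → n = rpm/60 = 82.650000 rev/s
J = V / (n·D) = 23.73 / (82.650000 × 3.407) = 0.084272
regime bands: climb J<0.5373 | cruise [0.5373, 1.0746) | windmill J≥1.0746
J = 0.0843 → climb

J = 0.0843, regime = climb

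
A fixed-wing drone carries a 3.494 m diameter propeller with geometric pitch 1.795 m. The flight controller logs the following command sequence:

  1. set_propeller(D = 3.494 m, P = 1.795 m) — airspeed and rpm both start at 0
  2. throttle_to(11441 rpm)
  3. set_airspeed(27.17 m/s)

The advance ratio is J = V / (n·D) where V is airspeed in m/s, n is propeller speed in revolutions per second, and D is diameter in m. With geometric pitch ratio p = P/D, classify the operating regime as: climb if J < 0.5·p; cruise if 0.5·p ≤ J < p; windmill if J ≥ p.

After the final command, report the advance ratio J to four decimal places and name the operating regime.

J = 0.0408, regime = climb

set_propeller: D = 3.494 m, P = 1.795 m (p = P/D = 0.513738); state ← (V=0, rpm=0)
throttle_to(11441): rpm ← 11441
set_airspeed(27.17): V ← 27.17 m/s
final state: V = 27.17 m/s, rpm = 11441 → n = rpm/60 = 190.683333 rev/s
J = V / (n·D) = 27.17 / (190.683333 × 3.494) = 0.040781
regime bands: climb J<0.2569 | cruise [0.2569, 0.5137) | windmill J≥0.5137
J = 0.0408 → climb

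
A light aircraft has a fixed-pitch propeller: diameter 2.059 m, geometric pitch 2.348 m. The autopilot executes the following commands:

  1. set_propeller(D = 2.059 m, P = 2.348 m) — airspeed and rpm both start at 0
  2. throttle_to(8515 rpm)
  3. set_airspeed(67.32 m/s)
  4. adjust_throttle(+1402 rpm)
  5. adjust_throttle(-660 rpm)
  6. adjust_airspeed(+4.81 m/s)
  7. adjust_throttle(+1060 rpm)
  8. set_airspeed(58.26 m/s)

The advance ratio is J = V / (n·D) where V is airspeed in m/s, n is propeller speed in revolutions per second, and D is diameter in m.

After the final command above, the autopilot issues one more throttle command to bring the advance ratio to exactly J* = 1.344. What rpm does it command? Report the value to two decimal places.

set_propeller: D = 2.059 m, P = 2.348 m (p = P/D = 1.140359); state ← (V=0, rpm=0)
throttle_to(8515): rpm ← 8515
set_airspeed(67.32): V ← 67.32 m/s
adjust_throttle(+1402): rpm ← 8515 +1402 = 9917
adjust_throttle(-660): rpm ← 9917 -660 = 9257
adjust_airspeed(+4.81): V ← 67.32 +4.81 = 72.13 m/s
adjust_throttle(+1060): rpm ← 9257 +1060 = 10317
set_airspeed(58.26): V ← 58.26 m/s
final state: V = 58.26 m/s, rpm = 10317 → n = rpm/60 = 171.950000 rev/s
target J* = 1.344; solve J* = V/(n·D) for n: n = V/(J*·D) = 58.26/(1.344 × 2.059) = 21.053042 rev/s
rpm = 60·n = 1263.182544

rpm = 1263.18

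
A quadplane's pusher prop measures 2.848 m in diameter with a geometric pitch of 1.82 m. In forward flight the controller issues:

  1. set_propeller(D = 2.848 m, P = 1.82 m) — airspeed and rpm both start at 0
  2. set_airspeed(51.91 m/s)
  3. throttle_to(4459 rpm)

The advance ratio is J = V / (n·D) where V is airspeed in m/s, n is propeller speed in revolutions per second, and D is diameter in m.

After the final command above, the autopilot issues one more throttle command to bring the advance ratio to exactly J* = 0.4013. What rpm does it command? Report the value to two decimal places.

set_propeller: D = 2.848 m, P = 1.82 m (p = P/D = 0.639045); state ← (V=0, rpm=0)
set_airspeed(51.91): V ← 51.91 m/s
throttle_to(4459): rpm ← 4459
final state: V = 51.91 m/s, rpm = 4459 → n = rpm/60 = 74.316667 rev/s
target J* = 0.4013; solve J* = V/(n·D) for n: n = V/(J*·D) = 51.91/(0.4013 × 2.848) = 45.419451 rev/s
rpm = 60·n = 2725.167083

rpm = 2725.17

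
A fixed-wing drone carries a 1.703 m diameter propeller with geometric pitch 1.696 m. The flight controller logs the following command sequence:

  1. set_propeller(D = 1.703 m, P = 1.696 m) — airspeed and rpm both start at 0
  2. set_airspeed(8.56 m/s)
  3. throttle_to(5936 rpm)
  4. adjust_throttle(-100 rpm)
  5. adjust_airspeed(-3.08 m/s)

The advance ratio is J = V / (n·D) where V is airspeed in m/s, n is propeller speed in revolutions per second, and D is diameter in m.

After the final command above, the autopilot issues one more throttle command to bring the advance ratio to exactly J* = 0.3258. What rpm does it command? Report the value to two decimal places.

rpm = 592.61

set_propeller: D = 1.703 m, P = 1.696 m (p = P/D = 0.995890); state ← (V=0, rpm=0)
set_airspeed(8.56): V ← 8.56 m/s
throttle_to(5936): rpm ← 5936
adjust_throttle(-100): rpm ← 5936 -100 = 5836
adjust_airspeed(-3.08): V ← 8.56 -3.08 = 5.48 m/s
final state: V = 5.48 m/s, rpm = 5836 → n = rpm/60 = 97.266667 rev/s
target J* = 0.3258; solve J* = V/(n·D) for n: n = V/(J*·D) = 5.48/(0.3258 × 1.703) = 9.876767 rev/s
rpm = 60·n = 592.606050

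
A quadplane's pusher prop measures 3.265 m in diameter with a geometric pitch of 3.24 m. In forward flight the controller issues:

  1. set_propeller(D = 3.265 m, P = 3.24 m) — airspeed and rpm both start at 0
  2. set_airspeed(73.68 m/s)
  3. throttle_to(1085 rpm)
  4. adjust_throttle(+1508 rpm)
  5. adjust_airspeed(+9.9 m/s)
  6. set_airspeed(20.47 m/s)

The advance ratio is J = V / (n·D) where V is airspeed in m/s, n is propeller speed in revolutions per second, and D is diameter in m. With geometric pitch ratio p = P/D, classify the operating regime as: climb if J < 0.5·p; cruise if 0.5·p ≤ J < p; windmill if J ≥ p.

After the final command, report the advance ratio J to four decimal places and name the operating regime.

set_propeller: D = 3.265 m, P = 3.24 m (p = P/D = 0.992343); state ← (V=0, rpm=0)
set_airspeed(73.68): V ← 73.68 m/s
throttle_to(1085): rpm ← 1085
adjust_throttle(+1508): rpm ← 1085 +1508 = 2593
adjust_airspeed(+9.9): V ← 73.68 +9.9 = 83.58 m/s
set_airspeed(20.47): V ← 20.47 m/s
final state: V = 20.47 m/s, rpm = 2593 → n = rpm/60 = 43.216667 rev/s
J = V / (n·D) = 20.47 / (43.216667 × 3.265) = 0.145072
regime bands: climb J<0.4962 | cruise [0.4962, 0.9923) | windmill J≥0.9923
J = 0.1451 → climb

J = 0.1451, regime = climb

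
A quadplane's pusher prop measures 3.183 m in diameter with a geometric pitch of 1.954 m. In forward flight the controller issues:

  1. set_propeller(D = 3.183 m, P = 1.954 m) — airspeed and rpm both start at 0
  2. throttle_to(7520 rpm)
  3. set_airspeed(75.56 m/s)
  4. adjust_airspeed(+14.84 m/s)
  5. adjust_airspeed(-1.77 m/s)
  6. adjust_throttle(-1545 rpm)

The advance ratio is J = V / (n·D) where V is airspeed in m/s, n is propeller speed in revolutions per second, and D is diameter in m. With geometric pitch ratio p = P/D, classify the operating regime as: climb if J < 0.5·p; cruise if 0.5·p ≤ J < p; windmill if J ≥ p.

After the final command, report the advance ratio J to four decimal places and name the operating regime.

J = 0.2796, regime = climb

set_propeller: D = 3.183 m, P = 1.954 m (p = P/D = 0.613886); state ← (V=0, rpm=0)
throttle_to(7520): rpm ← 7520
set_airspeed(75.56): V ← 75.56 m/s
adjust_airspeed(+14.84): V ← 75.56 +14.84 = 90.4 m/s
adjust_airspeed(-1.77): V ← 90.4 -1.77 = 88.63 m/s
adjust_throttle(-1545): rpm ← 7520 -1545 = 5975
final state: V = 88.63 m/s, rpm = 5975 → n = rpm/60 = 99.583333 rev/s
J = V / (n·D) = 88.63 / (99.583333 × 3.183) = 0.279613
regime bands: climb J<0.3069 | cruise [0.3069, 0.6139) | windmill J≥0.6139
J = 0.2796 → climb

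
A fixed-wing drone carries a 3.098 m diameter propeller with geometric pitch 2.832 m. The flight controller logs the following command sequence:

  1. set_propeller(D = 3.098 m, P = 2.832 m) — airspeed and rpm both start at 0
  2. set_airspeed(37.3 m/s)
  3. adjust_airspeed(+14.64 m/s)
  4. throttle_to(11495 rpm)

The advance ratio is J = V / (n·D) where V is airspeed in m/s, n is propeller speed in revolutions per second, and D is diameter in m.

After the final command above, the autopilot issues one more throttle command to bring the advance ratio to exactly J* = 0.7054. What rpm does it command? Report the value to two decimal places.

rpm = 1426.06

set_propeller: D = 3.098 m, P = 2.832 m (p = P/D = 0.914138); state ← (V=0, rpm=0)
set_airspeed(37.3): V ← 37.3 m/s
adjust_airspeed(+14.64): V ← 37.3 +14.64 = 51.94 m/s
throttle_to(11495): rpm ← 11495
final state: V = 51.94 m/s, rpm = 11495 → n = rpm/60 = 191.583333 rev/s
target J* = 0.7054; solve J* = V/(n·D) for n: n = V/(J*·D) = 51.94/(0.7054 × 3.098) = 23.767586 rev/s
rpm = 60·n = 1426.055168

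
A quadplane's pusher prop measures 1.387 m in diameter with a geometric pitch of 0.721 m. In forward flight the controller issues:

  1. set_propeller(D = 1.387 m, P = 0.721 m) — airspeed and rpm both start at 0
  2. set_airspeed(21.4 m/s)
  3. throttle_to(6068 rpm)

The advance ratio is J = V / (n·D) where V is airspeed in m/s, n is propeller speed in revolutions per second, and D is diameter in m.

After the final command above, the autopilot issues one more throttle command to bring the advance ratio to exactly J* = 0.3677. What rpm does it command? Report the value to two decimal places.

set_propeller: D = 1.387 m, P = 0.721 m (p = P/D = 0.519827); state ← (V=0, rpm=0)
set_airspeed(21.4): V ← 21.4 m/s
throttle_to(6068): rpm ← 6068
final state: V = 21.4 m/s, rpm = 6068 → n = rpm/60 = 101.133333 rev/s
target J* = 0.3677; solve J* = V/(n·D) for n: n = V/(J*·D) = 21.4/(0.3677 × 1.387) = 41.960793 rev/s
rpm = 60·n = 2517.647552

rpm = 2517.65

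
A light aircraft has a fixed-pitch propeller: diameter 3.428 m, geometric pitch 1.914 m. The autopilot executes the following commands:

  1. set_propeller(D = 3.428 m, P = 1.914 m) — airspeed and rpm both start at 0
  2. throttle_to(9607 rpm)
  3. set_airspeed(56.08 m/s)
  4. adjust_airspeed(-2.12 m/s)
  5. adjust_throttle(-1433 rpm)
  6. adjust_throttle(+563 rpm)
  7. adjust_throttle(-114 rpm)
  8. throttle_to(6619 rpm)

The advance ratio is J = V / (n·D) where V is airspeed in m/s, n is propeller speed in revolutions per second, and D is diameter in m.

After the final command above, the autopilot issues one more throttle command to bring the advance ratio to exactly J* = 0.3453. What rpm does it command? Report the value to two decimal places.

set_propeller: D = 3.428 m, P = 1.914 m (p = P/D = 0.558343); state ← (V=0, rpm=0)
throttle_to(9607): rpm ← 9607
set_airspeed(56.08): V ← 56.08 m/s
adjust_airspeed(-2.12): V ← 56.08 -2.12 = 53.96 m/s
adjust_throttle(-1433): rpm ← 9607 -1433 = 8174
adjust_throttle(+563): rpm ← 8174 +563 = 8737
adjust_throttle(-114): rpm ← 8737 -114 = 8623
throttle_to(6619): rpm ← 6619
final state: V = 53.96 m/s, rpm = 6619 → n = rpm/60 = 110.316667 rev/s
target J* = 0.3453; solve J* = V/(n·D) for n: n = V/(J*·D) = 53.96/(0.3453 × 3.428) = 45.586322 rev/s
rpm = 60·n = 2735.179292

rpm = 2735.18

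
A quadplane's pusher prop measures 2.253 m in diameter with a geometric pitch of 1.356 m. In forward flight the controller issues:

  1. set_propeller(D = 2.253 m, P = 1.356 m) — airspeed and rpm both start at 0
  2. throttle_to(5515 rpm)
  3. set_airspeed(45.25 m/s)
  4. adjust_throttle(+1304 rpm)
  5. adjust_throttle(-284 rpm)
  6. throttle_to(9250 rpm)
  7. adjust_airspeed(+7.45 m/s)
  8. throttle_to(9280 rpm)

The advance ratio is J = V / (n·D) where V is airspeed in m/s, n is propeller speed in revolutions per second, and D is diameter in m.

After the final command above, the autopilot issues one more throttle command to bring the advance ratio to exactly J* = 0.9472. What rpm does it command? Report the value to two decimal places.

rpm = 1481.70

set_propeller: D = 2.253 m, P = 1.356 m (p = P/D = 0.601864); state ← (V=0, rpm=0)
throttle_to(5515): rpm ← 5515
set_airspeed(45.25): V ← 45.25 m/s
adjust_throttle(+1304): rpm ← 5515 +1304 = 6819
adjust_throttle(-284): rpm ← 6819 -284 = 6535
throttle_to(9250): rpm ← 9250
adjust_airspeed(+7.45): V ← 45.25 +7.45 = 52.7 m/s
throttle_to(9280): rpm ← 9280
final state: V = 52.7 m/s, rpm = 9280 → n = rpm/60 = 154.666667 rev/s
target J* = 0.9472; solve J* = V/(n·D) for n: n = V/(J*·D) = 52.7/(0.9472 × 2.253) = 24.694926 rev/s
rpm = 60·n = 1481.695577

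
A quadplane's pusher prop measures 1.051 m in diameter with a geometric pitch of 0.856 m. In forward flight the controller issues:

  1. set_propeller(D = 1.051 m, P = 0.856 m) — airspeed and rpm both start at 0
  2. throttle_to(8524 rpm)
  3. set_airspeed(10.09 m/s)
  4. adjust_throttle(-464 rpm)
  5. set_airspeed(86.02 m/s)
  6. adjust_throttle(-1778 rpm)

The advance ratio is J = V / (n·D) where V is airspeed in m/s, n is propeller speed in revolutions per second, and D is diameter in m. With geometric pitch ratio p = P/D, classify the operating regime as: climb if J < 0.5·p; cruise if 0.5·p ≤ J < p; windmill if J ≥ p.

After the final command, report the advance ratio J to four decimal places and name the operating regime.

set_propeller: D = 1.051 m, P = 0.856 m (p = P/D = 0.814462); state ← (V=0, rpm=0)
throttle_to(8524): rpm ← 8524
set_airspeed(10.09): V ← 10.09 m/s
adjust_throttle(-464): rpm ← 8524 -464 = 8060
set_airspeed(86.02): V ← 86.02 m/s
adjust_throttle(-1778): rpm ← 8060 -1778 = 6282
final state: V = 86.02 m/s, rpm = 6282 → n = rpm/60 = 104.700000 rev/s
J = V / (n·D) = 86.02 / (104.700000 × 1.051) = 0.781718
regime bands: climb J<0.4072 | cruise [0.4072, 0.8145) | windmill J≥0.8145
J = 0.7817 → cruise

J = 0.7817, regime = cruise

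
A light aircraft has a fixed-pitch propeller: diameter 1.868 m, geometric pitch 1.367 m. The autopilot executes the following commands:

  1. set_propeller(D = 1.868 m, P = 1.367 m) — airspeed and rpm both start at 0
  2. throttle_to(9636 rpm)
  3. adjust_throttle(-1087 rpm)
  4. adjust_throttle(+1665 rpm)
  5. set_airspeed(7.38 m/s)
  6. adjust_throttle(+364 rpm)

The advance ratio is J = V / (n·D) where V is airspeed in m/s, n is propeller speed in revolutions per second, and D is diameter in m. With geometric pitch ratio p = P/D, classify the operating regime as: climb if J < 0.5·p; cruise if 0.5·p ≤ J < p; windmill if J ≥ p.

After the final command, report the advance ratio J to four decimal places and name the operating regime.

set_propeller: D = 1.868 m, P = 1.367 m (p = P/D = 0.731799); state ← (V=0, rpm=0)
throttle_to(9636): rpm ← 9636
adjust_throttle(-1087): rpm ← 9636 -1087 = 8549
adjust_throttle(+1665): rpm ← 8549 +1665 = 10214
set_airspeed(7.38): V ← 7.38 m/s
adjust_throttle(+364): rpm ← 10214 +364 = 10578
final state: V = 7.38 m/s, rpm = 10578 → n = rpm/60 = 176.300000 rev/s
J = V / (n·D) = 7.38 / (176.300000 × 1.868) = 0.022409
regime bands: climb J<0.3659 | cruise [0.3659, 0.7318) | windmill J≥0.7318
J = 0.0224 → climb

J = 0.0224, regime = climb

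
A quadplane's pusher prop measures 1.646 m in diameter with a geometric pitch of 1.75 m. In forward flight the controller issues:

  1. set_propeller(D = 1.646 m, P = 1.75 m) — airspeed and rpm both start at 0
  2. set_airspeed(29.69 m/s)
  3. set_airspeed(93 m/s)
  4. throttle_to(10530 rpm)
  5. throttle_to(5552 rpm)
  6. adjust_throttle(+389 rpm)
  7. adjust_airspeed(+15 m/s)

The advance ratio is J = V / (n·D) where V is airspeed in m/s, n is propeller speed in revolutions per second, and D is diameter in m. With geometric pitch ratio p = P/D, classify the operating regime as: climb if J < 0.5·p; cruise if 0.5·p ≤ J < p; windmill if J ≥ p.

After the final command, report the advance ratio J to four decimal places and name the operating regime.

J = 0.6627, regime = cruise

set_propeller: D = 1.646 m, P = 1.75 m (p = P/D = 1.063183); state ← (V=0, rpm=0)
set_airspeed(29.69): V ← 29.69 m/s
set_airspeed(93): V ← 93 m/s
throttle_to(10530): rpm ← 10530
throttle_to(5552): rpm ← 5552
adjust_throttle(+389): rpm ← 5552 +389 = 5941
adjust_airspeed(+15): V ← 93 +15 = 108 m/s
final state: V = 108 m/s, rpm = 5941 → n = rpm/60 = 99.016667 rev/s
J = V / (n·D) = 108 / (99.016667 × 1.646) = 0.662652
regime bands: climb J<0.5316 | cruise [0.5316, 1.0632) | windmill J≥1.0632
J = 0.6627 → cruise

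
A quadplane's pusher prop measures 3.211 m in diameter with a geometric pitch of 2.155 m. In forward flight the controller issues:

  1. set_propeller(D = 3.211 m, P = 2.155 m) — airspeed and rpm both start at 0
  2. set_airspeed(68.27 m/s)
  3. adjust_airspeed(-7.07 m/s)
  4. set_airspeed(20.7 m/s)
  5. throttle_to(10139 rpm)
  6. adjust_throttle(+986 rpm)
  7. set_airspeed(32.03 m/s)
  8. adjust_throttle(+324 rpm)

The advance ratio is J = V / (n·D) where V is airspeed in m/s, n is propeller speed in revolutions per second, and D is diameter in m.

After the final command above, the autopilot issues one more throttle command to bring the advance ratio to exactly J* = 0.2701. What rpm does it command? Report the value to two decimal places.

set_propeller: D = 3.211 m, P = 2.155 m (p = P/D = 0.671130); state ← (V=0, rpm=0)
set_airspeed(68.27): V ← 68.27 m/s
adjust_airspeed(-7.07): V ← 68.27 -7.07 = 61.2 m/s
set_airspeed(20.7): V ← 20.7 m/s
throttle_to(10139): rpm ← 10139
adjust_throttle(+986): rpm ← 10139 +986 = 11125
set_airspeed(32.03): V ← 32.03 m/s
adjust_throttle(+324): rpm ← 11125 +324 = 11449
final state: V = 32.03 m/s, rpm = 11449 → n = rpm/60 = 190.816667 rev/s
target J* = 0.2701; solve J* = V/(n·D) for n: n = V/(J*·D) = 32.03/(0.2701 × 3.211) = 36.931083 rev/s
rpm = 60·n = 2215.865008

rpm = 2215.87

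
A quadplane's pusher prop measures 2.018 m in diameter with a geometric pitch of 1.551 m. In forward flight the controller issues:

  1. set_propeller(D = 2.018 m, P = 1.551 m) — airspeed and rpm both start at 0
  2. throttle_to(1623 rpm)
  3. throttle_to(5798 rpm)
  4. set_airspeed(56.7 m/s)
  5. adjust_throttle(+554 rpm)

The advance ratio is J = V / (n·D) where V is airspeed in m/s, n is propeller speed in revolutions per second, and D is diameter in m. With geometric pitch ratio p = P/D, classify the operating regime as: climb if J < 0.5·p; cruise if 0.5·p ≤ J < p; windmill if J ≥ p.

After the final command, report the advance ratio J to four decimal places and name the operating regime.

set_propeller: D = 2.018 m, P = 1.551 m (p = P/D = 0.768583); state ← (V=0, rpm=0)
throttle_to(1623): rpm ← 1623
throttle_to(5798): rpm ← 5798
set_airspeed(56.7): V ← 56.7 m/s
adjust_throttle(+554): rpm ← 5798 +554 = 6352
final state: V = 56.7 m/s, rpm = 6352 → n = rpm/60 = 105.866667 rev/s
J = V / (n·D) = 56.7 / (105.866667 × 2.018) = 0.265401
regime bands: climb J<0.3843 | cruise [0.3843, 0.7686) | windmill J≥0.7686
J = 0.2654 → climb

J = 0.2654, regime = climb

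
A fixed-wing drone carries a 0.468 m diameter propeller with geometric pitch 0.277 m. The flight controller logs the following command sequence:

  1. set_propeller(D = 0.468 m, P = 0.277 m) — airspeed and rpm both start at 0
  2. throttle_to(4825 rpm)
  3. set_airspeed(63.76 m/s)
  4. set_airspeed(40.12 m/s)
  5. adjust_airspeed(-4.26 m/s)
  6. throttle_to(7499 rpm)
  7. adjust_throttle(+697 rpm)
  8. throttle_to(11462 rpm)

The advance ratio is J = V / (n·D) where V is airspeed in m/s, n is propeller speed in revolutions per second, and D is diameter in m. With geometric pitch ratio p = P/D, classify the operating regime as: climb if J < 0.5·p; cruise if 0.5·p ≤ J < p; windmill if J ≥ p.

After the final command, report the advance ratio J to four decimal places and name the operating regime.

set_propeller: D = 0.468 m, P = 0.277 m (p = P/D = 0.591880); state ← (V=0, rpm=0)
throttle_to(4825): rpm ← 4825
set_airspeed(63.76): V ← 63.76 m/s
set_airspeed(40.12): V ← 40.12 m/s
adjust_airspeed(-4.26): V ← 40.12 -4.26 = 35.86 m/s
throttle_to(7499): rpm ← 7499
adjust_throttle(+697): rpm ← 7499 +697 = 8196
throttle_to(11462): rpm ← 11462
final state: V = 35.86 m/s, rpm = 11462 → n = rpm/60 = 191.033333 rev/s
J = V / (n·D) = 35.86 / (191.033333 × 0.468) = 0.401102
regime bands: climb J<0.2959 | cruise [0.2959, 0.5919) | windmill J≥0.5919
J = 0.4011 → cruise

J = 0.4011, regime = cruise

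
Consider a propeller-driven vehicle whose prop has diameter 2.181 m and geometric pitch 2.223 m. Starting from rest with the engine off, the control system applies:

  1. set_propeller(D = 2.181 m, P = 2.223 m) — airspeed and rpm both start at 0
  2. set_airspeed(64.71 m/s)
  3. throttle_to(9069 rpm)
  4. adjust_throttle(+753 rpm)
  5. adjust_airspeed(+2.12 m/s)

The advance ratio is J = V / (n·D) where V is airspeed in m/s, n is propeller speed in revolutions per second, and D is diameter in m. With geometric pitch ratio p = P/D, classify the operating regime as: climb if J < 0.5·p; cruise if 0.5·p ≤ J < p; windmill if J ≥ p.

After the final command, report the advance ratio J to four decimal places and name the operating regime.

J = 0.1872, regime = climb

set_propeller: D = 2.181 m, P = 2.223 m (p = P/D = 1.019257); state ← (V=0, rpm=0)
set_airspeed(64.71): V ← 64.71 m/s
throttle_to(9069): rpm ← 9069
adjust_throttle(+753): rpm ← 9069 +753 = 9822
adjust_airspeed(+2.12): V ← 64.71 +2.12 = 66.83 m/s
final state: V = 66.83 m/s, rpm = 9822 → n = rpm/60 = 163.700000 rev/s
J = V / (n·D) = 66.83 / (163.700000 × 2.181) = 0.187183
regime bands: climb J<0.5096 | cruise [0.5096, 1.0193) | windmill J≥1.0193
J = 0.1872 → climb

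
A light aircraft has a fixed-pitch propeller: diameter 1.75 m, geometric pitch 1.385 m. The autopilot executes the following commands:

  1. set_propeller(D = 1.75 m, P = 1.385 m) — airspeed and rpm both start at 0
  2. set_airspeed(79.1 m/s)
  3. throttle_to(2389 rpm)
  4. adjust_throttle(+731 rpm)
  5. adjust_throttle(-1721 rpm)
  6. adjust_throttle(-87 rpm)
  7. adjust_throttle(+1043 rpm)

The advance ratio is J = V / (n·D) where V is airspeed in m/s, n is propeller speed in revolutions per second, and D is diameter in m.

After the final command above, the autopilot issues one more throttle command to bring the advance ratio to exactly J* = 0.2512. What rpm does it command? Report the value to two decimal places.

rpm = 10796.18

set_propeller: D = 1.75 m, P = 1.385 m (p = P/D = 0.791429); state ← (V=0, rpm=0)
set_airspeed(79.1): V ← 79.1 m/s
throttle_to(2389): rpm ← 2389
adjust_throttle(+731): rpm ← 2389 +731 = 3120
adjust_throttle(-1721): rpm ← 3120 -1721 = 1399
adjust_throttle(-87): rpm ← 1399 -87 = 1312
adjust_throttle(+1043): rpm ← 1312 +1043 = 2355
final state: V = 79.1 m/s, rpm = 2355 → n = rpm/60 = 39.250000 rev/s
target J* = 0.2512; solve J* = V/(n·D) for n: n = V/(J*·D) = 79.1/(0.2512 × 1.75) = 179.936306 rev/s
rpm = 60·n = 10796.178344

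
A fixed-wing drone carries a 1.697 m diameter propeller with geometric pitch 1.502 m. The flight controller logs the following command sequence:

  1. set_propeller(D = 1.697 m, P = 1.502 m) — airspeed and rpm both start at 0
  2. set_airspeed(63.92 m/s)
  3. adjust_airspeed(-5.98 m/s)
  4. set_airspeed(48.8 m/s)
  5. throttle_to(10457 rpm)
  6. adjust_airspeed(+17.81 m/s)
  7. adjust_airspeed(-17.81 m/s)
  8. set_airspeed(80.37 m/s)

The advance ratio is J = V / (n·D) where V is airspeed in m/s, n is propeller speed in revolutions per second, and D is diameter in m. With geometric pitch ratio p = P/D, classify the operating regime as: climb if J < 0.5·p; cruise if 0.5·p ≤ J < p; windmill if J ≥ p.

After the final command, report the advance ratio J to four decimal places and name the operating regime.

set_propeller: D = 1.697 m, P = 1.502 m (p = P/D = 0.885091); state ← (V=0, rpm=0)
set_airspeed(63.92): V ← 63.92 m/s
adjust_airspeed(-5.98): V ← 63.92 -5.98 = 57.94 m/s
set_airspeed(48.8): V ← 48.8 m/s
throttle_to(10457): rpm ← 10457
adjust_airspeed(+17.81): V ← 48.8 +17.81 = 66.61 m/s
adjust_airspeed(-17.81): V ← 66.61 -17.81 = 48.8 m/s
set_airspeed(80.37): V ← 80.37 m/s
final state: V = 80.37 m/s, rpm = 10457 → n = rpm/60 = 174.283333 rev/s
J = V / (n·D) = 80.37 / (174.283333 × 1.697) = 0.271742
regime bands: climb J<0.4425 | cruise [0.4425, 0.8851) | windmill J≥0.8851
J = 0.2717 → climb

J = 0.2717, regime = climb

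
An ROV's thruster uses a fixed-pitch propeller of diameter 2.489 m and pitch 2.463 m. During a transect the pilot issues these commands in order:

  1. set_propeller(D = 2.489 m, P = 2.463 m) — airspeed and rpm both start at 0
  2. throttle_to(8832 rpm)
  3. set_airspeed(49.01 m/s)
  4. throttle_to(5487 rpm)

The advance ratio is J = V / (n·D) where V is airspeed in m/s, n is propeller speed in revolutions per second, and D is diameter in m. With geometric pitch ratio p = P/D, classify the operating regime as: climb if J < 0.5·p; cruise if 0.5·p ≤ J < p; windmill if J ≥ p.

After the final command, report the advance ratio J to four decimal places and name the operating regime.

set_propeller: D = 2.489 m, P = 2.463 m (p = P/D = 0.989554); state ← (V=0, rpm=0)
throttle_to(8832): rpm ← 8832
set_airspeed(49.01): V ← 49.01 m/s
throttle_to(5487): rpm ← 5487
final state: V = 49.01 m/s, rpm = 5487 → n = rpm/60 = 91.450000 rev/s
J = V / (n·D) = 49.01 / (91.450000 × 2.489) = 0.215316
regime bands: climb J<0.4948 | cruise [0.4948, 0.9896) | windmill J≥0.9896
J = 0.2153 → climb

J = 0.2153, regime = climb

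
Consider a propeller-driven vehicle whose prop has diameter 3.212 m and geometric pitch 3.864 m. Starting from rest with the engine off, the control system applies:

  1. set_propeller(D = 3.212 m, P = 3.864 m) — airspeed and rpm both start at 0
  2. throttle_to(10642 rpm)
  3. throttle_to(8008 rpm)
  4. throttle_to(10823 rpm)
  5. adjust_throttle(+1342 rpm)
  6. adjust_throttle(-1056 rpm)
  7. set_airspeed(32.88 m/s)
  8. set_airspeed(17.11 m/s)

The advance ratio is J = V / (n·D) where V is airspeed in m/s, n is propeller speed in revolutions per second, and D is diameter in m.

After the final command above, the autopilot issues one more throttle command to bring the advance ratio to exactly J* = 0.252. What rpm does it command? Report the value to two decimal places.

set_propeller: D = 3.212 m, P = 3.864 m (p = P/D = 1.202989); state ← (V=0, rpm=0)
throttle_to(10642): rpm ← 10642
throttle_to(8008): rpm ← 8008
throttle_to(10823): rpm ← 10823
adjust_throttle(+1342): rpm ← 10823 +1342 = 12165
adjust_throttle(-1056): rpm ← 12165 -1056 = 11109
set_airspeed(32.88): V ← 32.88 m/s
set_airspeed(17.11): V ← 17.11 m/s
final state: V = 17.11 m/s, rpm = 11109 → n = rpm/60 = 185.150000 rev/s
target J* = 0.252; solve J* = V/(n·D) for n: n = V/(J*·D) = 17.11/(0.252 × 3.212) = 21.138489 rev/s
rpm = 60·n = 1268.309316

rpm = 1268.31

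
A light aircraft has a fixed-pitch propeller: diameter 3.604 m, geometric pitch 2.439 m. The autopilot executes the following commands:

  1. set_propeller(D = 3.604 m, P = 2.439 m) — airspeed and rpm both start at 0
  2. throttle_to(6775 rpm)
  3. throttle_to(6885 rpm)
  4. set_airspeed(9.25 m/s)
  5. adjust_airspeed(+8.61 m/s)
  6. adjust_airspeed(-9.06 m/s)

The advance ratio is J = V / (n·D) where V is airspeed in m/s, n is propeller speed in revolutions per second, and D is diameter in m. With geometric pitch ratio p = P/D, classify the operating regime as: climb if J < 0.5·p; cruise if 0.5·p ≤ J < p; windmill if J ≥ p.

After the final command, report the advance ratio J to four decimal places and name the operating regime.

set_propeller: D = 3.604 m, P = 2.439 m (p = P/D = 0.676748); state ← (V=0, rpm=0)
throttle_to(6775): rpm ← 6775
throttle_to(6885): rpm ← 6885
set_airspeed(9.25): V ← 9.25 m/s
adjust_airspeed(+8.61): V ← 9.25 +8.61 = 17.86 m/s
adjust_airspeed(-9.06): V ← 17.86 -9.06 = 8.8 m/s
final state: V = 8.8 m/s, rpm = 6885 → n = rpm/60 = 114.750000 rev/s
J = V / (n·D) = 8.8 / (114.750000 × 3.604) = 0.021279
regime bands: climb J<0.3384 | cruise [0.3384, 0.6767) | windmill J≥0.6767
J = 0.0213 → climb

J = 0.0213, regime = climb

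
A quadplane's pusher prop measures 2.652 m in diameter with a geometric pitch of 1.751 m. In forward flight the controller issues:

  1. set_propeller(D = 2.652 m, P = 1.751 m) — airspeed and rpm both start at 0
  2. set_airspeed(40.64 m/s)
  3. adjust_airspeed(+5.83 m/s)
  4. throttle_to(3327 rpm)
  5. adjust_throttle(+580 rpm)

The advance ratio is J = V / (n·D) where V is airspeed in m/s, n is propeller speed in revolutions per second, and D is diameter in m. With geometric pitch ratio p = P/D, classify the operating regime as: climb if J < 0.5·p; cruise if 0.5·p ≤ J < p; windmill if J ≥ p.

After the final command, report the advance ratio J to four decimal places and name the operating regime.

set_propeller: D = 2.652 m, P = 1.751 m (p = P/D = 0.660256); state ← (V=0, rpm=0)
set_airspeed(40.64): V ← 40.64 m/s
adjust_airspeed(+5.83): V ← 40.64 +5.83 = 46.47 m/s
throttle_to(3327): rpm ← 3327
adjust_throttle(+580): rpm ← 3327 +580 = 3907
final state: V = 46.47 m/s, rpm = 3907 → n = rpm/60 = 65.116667 rev/s
J = V / (n·D) = 46.47 / (65.116667 × 2.652) = 0.269096
regime bands: climb J<0.3301 | cruise [0.3301, 0.6603) | windmill J≥0.6603
J = 0.2691 → climb

J = 0.2691, regime = climb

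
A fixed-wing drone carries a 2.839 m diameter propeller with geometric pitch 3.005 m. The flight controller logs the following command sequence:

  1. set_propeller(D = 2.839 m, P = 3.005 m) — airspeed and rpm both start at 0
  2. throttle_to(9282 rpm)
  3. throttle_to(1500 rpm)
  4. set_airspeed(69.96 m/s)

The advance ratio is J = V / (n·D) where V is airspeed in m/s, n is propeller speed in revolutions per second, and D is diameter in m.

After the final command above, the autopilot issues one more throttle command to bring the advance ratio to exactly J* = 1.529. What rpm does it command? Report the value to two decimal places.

set_propeller: D = 2.839 m, P = 3.005 m (p = P/D = 1.058471); state ← (V=0, rpm=0)
throttle_to(9282): rpm ← 9282
throttle_to(1500): rpm ← 1500
set_airspeed(69.96): V ← 69.96 m/s
final state: V = 69.96 m/s, rpm = 1500 → n = rpm/60 = 25.000000 rev/s
target J* = 1.529; solve J* = V/(n·D) for n: n = V/(J*·D) = 69.96/(1.529 × 2.839) = 16.116730 rev/s
rpm = 60·n = 967.003783

rpm = 967.00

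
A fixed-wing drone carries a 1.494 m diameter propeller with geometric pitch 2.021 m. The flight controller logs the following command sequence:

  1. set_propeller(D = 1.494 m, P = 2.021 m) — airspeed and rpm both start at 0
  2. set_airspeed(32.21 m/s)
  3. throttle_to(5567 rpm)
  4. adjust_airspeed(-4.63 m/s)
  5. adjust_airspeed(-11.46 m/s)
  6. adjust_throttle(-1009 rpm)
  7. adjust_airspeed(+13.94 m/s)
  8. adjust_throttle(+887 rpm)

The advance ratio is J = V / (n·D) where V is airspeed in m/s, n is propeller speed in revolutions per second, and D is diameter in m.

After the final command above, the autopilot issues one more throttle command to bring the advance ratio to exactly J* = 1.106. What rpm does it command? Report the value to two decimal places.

set_propeller: D = 1.494 m, P = 2.021 m (p = P/D = 1.352744); state ← (V=0, rpm=0)
set_airspeed(32.21): V ← 32.21 m/s
throttle_to(5567): rpm ← 5567
adjust_airspeed(-4.63): V ← 32.21 -4.63 = 27.58 m/s
adjust_airspeed(-11.46): V ← 27.58 -11.46 = 16.12 m/s
adjust_throttle(-1009): rpm ← 5567 -1009 = 4558
adjust_airspeed(+13.94): V ← 16.12 +13.94 = 30.06 m/s
adjust_throttle(+887): rpm ← 4558 +887 = 5445
final state: V = 30.06 m/s, rpm = 5445 → n = rpm/60 = 90.750000 rev/s
target J* = 1.106; solve J* = V/(n·D) for n: n = V/(J*·D) = 30.06/(1.106 × 1.494) = 18.192117 rev/s
rpm = 60·n = 1091.527049

rpm = 1091.53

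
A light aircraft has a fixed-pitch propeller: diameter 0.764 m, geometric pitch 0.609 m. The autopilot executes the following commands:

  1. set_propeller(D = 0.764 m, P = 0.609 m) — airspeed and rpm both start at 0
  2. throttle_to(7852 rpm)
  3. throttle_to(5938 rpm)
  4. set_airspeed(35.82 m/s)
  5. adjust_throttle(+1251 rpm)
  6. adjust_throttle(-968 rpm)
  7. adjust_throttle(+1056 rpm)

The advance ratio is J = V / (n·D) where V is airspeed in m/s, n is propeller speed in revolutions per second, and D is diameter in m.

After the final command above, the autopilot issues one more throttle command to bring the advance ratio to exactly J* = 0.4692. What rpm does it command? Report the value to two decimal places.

set_propeller: D = 0.764 m, P = 0.609 m (p = P/D = 0.797120); state ← (V=0, rpm=0)
throttle_to(7852): rpm ← 7852
throttle_to(5938): rpm ← 5938
set_airspeed(35.82): V ← 35.82 m/s
adjust_throttle(+1251): rpm ← 5938 +1251 = 7189
adjust_throttle(-968): rpm ← 7189 -968 = 6221
adjust_throttle(+1056): rpm ← 6221 +1056 = 7277
final state: V = 35.82 m/s, rpm = 7277 → n = rpm/60 = 121.283333 rev/s
target J* = 0.4692; solve J* = V/(n·D) for n: n = V/(J*·D) = 35.82/(0.4692 × 0.764) = 99.925014 rev/s
rpm = 60·n = 5995.500864

rpm = 5995.50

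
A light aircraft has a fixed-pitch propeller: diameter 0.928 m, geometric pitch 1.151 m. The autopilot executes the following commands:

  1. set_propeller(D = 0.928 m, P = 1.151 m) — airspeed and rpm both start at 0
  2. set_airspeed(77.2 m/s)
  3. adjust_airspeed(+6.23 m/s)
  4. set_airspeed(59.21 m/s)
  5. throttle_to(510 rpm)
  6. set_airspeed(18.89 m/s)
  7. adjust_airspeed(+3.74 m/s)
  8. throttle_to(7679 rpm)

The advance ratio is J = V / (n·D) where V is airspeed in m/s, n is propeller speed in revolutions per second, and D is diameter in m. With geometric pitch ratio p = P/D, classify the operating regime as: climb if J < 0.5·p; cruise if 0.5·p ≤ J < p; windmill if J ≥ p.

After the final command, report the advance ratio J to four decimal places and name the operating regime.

J = 0.1905, regime = climb

set_propeller: D = 0.928 m, P = 1.151 m (p = P/D = 1.240302); state ← (V=0, rpm=0)
set_airspeed(77.2): V ← 77.2 m/s
adjust_airspeed(+6.23): V ← 77.2 +6.23 = 83.43 m/s
set_airspeed(59.21): V ← 59.21 m/s
throttle_to(510): rpm ← 510
set_airspeed(18.89): V ← 18.89 m/s
adjust_airspeed(+3.74): V ← 18.89 +3.74 = 22.63 m/s
throttle_to(7679): rpm ← 7679
final state: V = 22.63 m/s, rpm = 7679 → n = rpm/60 = 127.983333 rev/s
J = V / (n·D) = 22.63 / (127.983333 × 0.928) = 0.190539
regime bands: climb J<0.6202 | cruise [0.6202, 1.2403) | windmill J≥1.2403
J = 0.1905 → climb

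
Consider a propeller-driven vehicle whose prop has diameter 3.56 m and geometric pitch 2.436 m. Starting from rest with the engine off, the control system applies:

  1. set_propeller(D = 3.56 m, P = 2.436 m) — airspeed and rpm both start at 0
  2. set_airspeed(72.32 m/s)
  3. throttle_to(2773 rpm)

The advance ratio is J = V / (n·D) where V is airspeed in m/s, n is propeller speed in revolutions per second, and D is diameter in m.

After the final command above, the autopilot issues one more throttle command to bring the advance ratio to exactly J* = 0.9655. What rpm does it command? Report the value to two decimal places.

set_propeller: D = 3.56 m, P = 2.436 m (p = P/D = 0.684270); state ← (V=0, rpm=0)
set_airspeed(72.32): V ← 72.32 m/s
throttle_to(2773): rpm ← 2773
final state: V = 72.32 m/s, rpm = 2773 → n = rpm/60 = 46.216667 rev/s
target J* = 0.9655; solve J* = V/(n·D) for n: n = V/(J*·D) = 72.32/(0.9655 × 3.56) = 21.040504 rev/s
rpm = 60·n = 1262.430248

rpm = 1262.43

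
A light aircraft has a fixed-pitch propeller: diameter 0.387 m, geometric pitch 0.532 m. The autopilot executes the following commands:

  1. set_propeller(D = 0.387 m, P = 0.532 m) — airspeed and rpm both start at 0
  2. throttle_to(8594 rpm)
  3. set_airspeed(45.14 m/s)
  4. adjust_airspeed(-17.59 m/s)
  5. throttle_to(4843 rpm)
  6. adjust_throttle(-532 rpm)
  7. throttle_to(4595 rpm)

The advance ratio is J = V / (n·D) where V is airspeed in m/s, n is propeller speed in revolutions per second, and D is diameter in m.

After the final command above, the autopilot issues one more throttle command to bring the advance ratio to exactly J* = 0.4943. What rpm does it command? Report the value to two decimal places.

set_propeller: D = 0.387 m, P = 0.532 m (p = P/D = 1.374677); state ← (V=0, rpm=0)
throttle_to(8594): rpm ← 8594
set_airspeed(45.14): V ← 45.14 m/s
adjust_airspeed(-17.59): V ← 45.14 -17.59 = 27.55 m/s
throttle_to(4843): rpm ← 4843
adjust_throttle(-532): rpm ← 4843 -532 = 4311
throttle_to(4595): rpm ← 4595
final state: V = 27.55 m/s, rpm = 4595 → n = rpm/60 = 76.583333 rev/s
target J* = 0.4943; solve J* = V/(n·D) for n: n = V/(J*·D) = 27.55/(0.4943 × 0.387) = 144.019078 rev/s
rpm = 60·n = 8641.144709

rpm = 8641.14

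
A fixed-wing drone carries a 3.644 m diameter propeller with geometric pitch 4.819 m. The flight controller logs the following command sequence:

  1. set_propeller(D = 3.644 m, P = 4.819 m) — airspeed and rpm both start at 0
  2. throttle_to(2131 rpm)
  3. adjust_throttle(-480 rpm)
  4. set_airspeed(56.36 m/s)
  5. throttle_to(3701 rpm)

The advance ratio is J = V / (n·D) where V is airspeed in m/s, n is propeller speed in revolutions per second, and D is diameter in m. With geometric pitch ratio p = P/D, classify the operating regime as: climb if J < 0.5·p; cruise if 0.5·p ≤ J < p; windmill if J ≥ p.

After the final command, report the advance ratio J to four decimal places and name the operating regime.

set_propeller: D = 3.644 m, P = 4.819 m (p = P/D = 1.322448); state ← (V=0, rpm=0)
throttle_to(2131): rpm ← 2131
adjust_throttle(-480): rpm ← 2131 -480 = 1651
set_airspeed(56.36): V ← 56.36 m/s
throttle_to(3701): rpm ← 3701
final state: V = 56.36 m/s, rpm = 3701 → n = rpm/60 = 61.683333 rev/s
J = V / (n·D) = 56.36 / (61.683333 × 3.644) = 0.250741
regime bands: climb J<0.6612 | cruise [0.6612, 1.3224) | windmill J≥1.3224
J = 0.2507 → climb

J = 0.2507, regime = climb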